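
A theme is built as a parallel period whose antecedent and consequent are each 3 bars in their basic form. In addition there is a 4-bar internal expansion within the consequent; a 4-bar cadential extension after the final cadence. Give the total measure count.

14 measures

Basic parallel period: 3 + 3 = 6 bars.
6 (basic form) + 4 (internal expansion) + 4 (cadential extension) = 14.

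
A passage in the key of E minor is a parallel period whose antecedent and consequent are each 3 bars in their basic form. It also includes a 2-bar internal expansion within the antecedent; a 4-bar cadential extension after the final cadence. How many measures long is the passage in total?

12 measures

Basic parallel period: 3 + 3 = 6 bars.
6 (basic form) + 2 (internal expansion) + 4 (cadential extension) = 12.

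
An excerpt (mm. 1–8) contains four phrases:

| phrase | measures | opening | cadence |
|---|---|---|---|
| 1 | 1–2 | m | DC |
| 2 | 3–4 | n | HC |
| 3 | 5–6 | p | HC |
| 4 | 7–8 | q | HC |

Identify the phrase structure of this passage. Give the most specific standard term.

phrase group

Phrase 4 ends with a half cadence, no stronger than phrase 2's half cadence, so the four phrases do not form a double period; nor do phrases 3–4 duplicate 1–2, so it is not a repeated period. With no phrase reaching a conclusive cadence, the passage is a phrase group.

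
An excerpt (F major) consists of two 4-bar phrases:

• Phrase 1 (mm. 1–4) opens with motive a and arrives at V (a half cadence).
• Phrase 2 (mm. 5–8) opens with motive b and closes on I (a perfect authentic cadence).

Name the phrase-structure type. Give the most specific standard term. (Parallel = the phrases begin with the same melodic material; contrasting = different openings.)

contrasting period

Phrase 1 ends with a half cadence (weaker) and phrase 2 with a perfect authentic cadence (stronger): antecedent + consequent = a period.
The two phrases open with different material (a / b), so the period is contrasting.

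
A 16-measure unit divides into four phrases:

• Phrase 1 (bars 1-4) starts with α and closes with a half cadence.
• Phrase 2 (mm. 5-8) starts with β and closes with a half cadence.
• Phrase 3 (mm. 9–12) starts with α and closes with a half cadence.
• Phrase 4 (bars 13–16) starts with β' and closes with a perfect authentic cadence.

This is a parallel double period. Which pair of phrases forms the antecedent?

phrases 1 and 2

In a double period the first pair of phrases (ending half cadence) is the large antecedent and the second pair (ending perfect authentic cadence) is the large consequent; the antecedent is phrases 1 and 2.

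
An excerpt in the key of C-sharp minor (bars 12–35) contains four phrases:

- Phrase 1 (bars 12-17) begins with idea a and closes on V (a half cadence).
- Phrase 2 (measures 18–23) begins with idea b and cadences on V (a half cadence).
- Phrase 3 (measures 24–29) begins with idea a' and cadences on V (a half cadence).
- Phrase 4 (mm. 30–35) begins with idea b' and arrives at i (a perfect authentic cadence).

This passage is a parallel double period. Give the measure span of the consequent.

In a double period the four phrases pair into a large antecedent (phrases 1–2, ending half cadence) and a large consequent (phrases 3–4, ending perfect authentic cadence). The consequent spans mm. 24–35.

measures 24–35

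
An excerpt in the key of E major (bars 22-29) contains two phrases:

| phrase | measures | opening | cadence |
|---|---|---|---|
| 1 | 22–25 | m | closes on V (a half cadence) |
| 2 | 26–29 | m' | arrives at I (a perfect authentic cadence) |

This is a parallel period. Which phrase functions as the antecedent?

phrase 1

The phrase ending with the weaker cadence (half cadence) is the antecedent; the one ending more conclusively (perfect authentic cadence) is the consequent. The antecedent is phrase 1.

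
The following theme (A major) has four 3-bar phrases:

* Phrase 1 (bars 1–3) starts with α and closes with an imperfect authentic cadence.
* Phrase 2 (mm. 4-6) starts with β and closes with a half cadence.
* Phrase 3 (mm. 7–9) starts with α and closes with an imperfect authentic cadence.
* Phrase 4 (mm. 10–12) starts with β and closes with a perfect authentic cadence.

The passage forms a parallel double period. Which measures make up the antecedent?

In a double period the first pair of phrases (ending half cadence) is the large antecedent and the second pair (ending perfect authentic cadence) is the large consequent; the antecedent is measures 1–6.

measures 1–6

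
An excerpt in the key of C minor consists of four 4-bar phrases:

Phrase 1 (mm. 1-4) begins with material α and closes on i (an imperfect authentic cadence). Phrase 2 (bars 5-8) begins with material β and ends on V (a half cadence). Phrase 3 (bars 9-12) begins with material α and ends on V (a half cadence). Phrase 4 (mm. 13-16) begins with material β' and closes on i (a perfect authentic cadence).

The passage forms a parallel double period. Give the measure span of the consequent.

measures 9–16

In a double period the four phrases pair into a large antecedent (phrases 1–2, ending half cadence) and a large consequent (phrases 3–4, ending perfect authentic cadence). The consequent spans mm. 9–16.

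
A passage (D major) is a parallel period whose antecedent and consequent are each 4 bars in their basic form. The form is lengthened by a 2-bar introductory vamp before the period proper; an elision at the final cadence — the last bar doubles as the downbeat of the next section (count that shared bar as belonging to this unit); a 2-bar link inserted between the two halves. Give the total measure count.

Basic parallel period: 4 + 4 = 8 bars.
8 (basic form) + 2 (introduction) + 2 (link) = 12.
The elision shares a bar with the next section but does not change this unit's count.

12 measures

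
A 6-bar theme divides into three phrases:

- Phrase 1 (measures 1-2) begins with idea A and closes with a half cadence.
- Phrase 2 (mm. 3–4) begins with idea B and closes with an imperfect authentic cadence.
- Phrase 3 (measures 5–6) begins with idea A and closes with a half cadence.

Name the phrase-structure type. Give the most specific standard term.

phrase group

The final phrase closes with a half cadence, which is not stronger than the preceding imperfect authentic cadence; the 3 phrases lack an overall antecedent–consequent design and so form a phrase group.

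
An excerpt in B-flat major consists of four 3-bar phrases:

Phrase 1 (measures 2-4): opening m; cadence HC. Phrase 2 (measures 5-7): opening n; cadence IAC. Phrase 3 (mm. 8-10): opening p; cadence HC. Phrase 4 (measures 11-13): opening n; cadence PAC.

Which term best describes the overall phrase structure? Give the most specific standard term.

contrasting double period

Four phrases in two halves: the first half (bars 2–7) ends with an imperfect authentic cadence, the second (bars 8–13) with a perfect authentic cadence — a large antecedent–consequent pair, i.e. a double period.
Phrase 3 begins with different material from phrase 1, making it contrasting.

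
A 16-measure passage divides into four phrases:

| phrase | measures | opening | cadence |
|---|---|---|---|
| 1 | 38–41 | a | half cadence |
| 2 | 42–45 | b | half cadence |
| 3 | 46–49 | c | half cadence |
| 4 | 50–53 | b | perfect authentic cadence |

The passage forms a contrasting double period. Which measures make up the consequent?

In a double period the first pair of phrases (ending half cadence) is the large antecedent and the second pair (ending perfect authentic cadence) is the large consequent; the consequent is measures 46–53.

measures 46–53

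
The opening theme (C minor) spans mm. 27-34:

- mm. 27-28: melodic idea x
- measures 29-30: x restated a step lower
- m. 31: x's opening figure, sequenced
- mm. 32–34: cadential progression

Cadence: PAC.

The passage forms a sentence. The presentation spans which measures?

The presentation of a sentence is the basic idea (measures 27–28) plus its repetition (mm. 29-30); the presentation is therefore mm. 27-30.

measures 27–30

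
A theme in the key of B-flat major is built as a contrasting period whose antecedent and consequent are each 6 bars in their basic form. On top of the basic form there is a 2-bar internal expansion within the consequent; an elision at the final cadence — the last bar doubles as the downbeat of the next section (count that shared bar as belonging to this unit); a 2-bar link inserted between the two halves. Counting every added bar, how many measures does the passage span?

16 measures

Basic contrasting period: 6 + 6 = 12 bars.
12 (basic form) + 2 (internal expansion) + 2 (link) = 16.
The elision shares a bar with the next section but does not change this unit's count.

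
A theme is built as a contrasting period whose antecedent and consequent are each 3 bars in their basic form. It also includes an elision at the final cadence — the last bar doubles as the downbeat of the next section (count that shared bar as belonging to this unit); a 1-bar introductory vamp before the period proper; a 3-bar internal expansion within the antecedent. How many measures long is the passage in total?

10 measures

Basic contrasting period: 3 + 3 = 6 bars.
6 (basic form) + 1 (introduction) + 3 (internal expansion) = 10.
The elision shares a bar with the next section but does not change this unit's count.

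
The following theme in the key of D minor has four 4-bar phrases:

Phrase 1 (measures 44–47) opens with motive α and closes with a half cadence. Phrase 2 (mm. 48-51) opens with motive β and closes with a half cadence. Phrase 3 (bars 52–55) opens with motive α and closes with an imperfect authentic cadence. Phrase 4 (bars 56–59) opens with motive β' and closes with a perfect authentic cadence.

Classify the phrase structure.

parallel double period

Four phrases in two halves: the first half (mm. 44–51) ends with a half cadence, the second (measures 52–59) with a perfect authentic cadence — a large antecedent–consequent pair, i.e. a double period.
Phrase 3 begins with the same material as phrase 1, making it parallel.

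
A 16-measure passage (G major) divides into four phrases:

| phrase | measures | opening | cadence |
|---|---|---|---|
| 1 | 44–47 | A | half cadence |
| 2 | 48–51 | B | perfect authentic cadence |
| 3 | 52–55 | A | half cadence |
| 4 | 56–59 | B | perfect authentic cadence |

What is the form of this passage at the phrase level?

The cadence pattern HC–PAC–HC–PAC is weak–strong twice, and phrases 3–4 restate phrases 1–2: a period heard twice, not a double period (which would end weakly at phrase 2).

repeated period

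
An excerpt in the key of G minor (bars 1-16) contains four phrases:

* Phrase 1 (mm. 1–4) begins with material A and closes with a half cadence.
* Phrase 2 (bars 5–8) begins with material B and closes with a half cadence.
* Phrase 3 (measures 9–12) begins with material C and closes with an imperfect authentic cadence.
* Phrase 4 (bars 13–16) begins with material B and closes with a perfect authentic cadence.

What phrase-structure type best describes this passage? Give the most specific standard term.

contrasting double period

Four phrases in two halves: the first half (bars 1–8) ends with a half cadence, the second (mm. 9-16) with a perfect authentic cadence — a large antecedent–consequent pair, i.e. a double period.
Phrase 3 begins with different material from phrase 1, making it contrasting.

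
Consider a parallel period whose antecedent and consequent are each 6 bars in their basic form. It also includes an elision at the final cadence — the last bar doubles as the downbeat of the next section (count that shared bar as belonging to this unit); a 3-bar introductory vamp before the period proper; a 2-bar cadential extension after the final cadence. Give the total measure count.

17 measures

Basic parallel period: 6 + 6 = 12 bars.
12 (basic form) + 3 (introduction) + 2 (cadential extension) = 17.
The elision shares a bar with the next section but does not change this unit's count.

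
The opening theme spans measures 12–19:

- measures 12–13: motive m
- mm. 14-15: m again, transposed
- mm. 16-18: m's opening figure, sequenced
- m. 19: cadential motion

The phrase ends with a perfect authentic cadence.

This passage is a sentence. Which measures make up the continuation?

After the presentation (mm. 12–15), the continuation covers the fragmentation through the cadence: measures 16–19.

measures 16–19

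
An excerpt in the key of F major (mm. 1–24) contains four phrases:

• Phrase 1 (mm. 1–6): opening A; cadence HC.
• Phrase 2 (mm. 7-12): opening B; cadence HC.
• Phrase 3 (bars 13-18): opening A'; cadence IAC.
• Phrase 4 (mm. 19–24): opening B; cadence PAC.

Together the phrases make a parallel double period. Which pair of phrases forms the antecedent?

In a double period the first pair of phrases (ending half cadence) is the large antecedent and the second pair (ending perfect authentic cadence) is the large consequent; the antecedent is phrases 1 and 2.

phrases 1 and 2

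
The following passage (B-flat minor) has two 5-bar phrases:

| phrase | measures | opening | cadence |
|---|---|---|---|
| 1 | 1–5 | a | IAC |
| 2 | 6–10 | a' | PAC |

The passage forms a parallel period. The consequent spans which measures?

measures 6–10

The antecedent is the phrase ending with the weaker cadence (imperfect authentic cadence, phrase 1) and the consequent the one ending more conclusively (perfect authentic cadence, phrase 2); the consequent is mm. 6–10.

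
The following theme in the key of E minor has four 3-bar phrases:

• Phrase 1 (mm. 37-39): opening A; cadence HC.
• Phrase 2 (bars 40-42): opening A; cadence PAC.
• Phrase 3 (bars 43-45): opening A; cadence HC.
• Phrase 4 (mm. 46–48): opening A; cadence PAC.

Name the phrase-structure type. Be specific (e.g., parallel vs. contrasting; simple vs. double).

The cadence pattern HC–PAC–HC–PAC is weak–strong twice, and phrases 3–4 restate phrases 1–2: a period heard twice, not a double period (which would end weakly at phrase 2).

repeated period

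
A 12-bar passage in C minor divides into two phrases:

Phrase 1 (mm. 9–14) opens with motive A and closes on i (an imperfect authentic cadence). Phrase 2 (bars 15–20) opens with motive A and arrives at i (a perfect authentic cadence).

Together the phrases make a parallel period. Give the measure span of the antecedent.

measures 9–14

The phrase ending with the weaker cadence (imperfect authentic cadence) is the antecedent; the one ending more conclusively (perfect authentic cadence) is the consequent. The antecedent is measures 9–14.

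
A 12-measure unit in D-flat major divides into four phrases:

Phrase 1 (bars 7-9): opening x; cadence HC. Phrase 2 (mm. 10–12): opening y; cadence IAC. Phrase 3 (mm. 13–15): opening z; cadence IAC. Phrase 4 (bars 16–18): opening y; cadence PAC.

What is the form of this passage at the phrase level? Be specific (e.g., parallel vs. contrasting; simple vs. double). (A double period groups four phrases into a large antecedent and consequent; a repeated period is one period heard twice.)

Four phrases in two halves: the first half (measures 7–12) ends with an imperfect authentic cadence, the second (mm. 13–18) with a perfect authentic cadence — a large antecedent–consequent pair, i.e. a double period.
Phrase 3 begins with different material from phrase 1, making it contrasting.

contrasting double period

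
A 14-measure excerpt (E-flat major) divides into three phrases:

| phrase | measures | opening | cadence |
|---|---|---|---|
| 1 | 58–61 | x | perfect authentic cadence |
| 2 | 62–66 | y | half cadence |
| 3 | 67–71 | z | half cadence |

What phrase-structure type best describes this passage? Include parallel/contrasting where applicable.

phrase group

The final phrase closes with a half cadence, which is not stronger than the preceding half cadence; the 3 phrases lack an overall antecedent–consequent design and so form a phrase group.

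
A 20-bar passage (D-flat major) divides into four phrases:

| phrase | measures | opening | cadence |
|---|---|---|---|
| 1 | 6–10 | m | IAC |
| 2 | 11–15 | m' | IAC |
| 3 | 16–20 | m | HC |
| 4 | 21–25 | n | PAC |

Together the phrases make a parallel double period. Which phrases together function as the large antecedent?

phrases 1 and 2

In a double period the first pair of phrases (ending imperfect authentic cadence) is the large antecedent and the second pair (ending perfect authentic cadence) is the large consequent; the antecedent is phrases 1 and 2.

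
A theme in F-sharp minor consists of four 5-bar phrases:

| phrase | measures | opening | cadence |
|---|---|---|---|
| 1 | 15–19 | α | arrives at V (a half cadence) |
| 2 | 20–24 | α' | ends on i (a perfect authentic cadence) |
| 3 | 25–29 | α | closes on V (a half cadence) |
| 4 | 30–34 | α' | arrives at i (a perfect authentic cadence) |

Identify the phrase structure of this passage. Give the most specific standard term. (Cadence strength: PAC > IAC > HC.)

The cadence pattern HC–PAC–HC–PAC is weak–strong twice, and phrases 3–4 restate phrases 1–2: a period heard twice, not a double period (which would end weakly at phrase 2).

repeated period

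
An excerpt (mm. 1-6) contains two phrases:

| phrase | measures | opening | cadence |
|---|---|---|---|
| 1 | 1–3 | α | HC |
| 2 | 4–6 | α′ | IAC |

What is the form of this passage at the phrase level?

parallel period

Phrase 1 ends with a half cadence (weaker) and phrase 2 with an imperfect authentic cadence (stronger): antecedent + consequent = a period.
The two phrases open with the same material (α / α′), so the period is parallel.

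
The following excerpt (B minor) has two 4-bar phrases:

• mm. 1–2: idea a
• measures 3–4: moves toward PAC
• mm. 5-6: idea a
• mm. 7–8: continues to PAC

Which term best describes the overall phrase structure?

Both phrases have the same opening (a) and the same cadence (perfect authentic cadence): the second is a restatement, not a consequent, so this is a repeated phrase rather than a period.

repeated phrase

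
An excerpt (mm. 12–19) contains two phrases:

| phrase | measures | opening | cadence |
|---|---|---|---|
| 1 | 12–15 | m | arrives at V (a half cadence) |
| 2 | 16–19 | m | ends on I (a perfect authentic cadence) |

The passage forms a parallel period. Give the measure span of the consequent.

The phrase ending with the weaker cadence (half cadence) is the antecedent; the one ending more conclusively (perfect authentic cadence) is the consequent. The consequent is measures 16–19.

measures 16–19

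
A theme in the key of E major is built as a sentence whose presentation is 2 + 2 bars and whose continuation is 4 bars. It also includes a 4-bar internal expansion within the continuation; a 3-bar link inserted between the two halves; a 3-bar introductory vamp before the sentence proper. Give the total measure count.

Basic sentence: 2 + 2 + 4 = 8 bars.
8 (basic form) + 4 (internal expansion) + 3 (link) + 3 (introduction) = 18.

18 measures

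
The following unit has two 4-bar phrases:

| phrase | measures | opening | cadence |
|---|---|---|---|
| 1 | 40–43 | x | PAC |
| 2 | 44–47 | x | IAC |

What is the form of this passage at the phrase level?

phrase group

The second phrase closes with an imperfect authentic cadence, which is not stronger than the first phrase's perfect authentic cadence; without a weak→strong cadential pair there is no antecedent–consequent relationship, so this is a phrase group rather than a period.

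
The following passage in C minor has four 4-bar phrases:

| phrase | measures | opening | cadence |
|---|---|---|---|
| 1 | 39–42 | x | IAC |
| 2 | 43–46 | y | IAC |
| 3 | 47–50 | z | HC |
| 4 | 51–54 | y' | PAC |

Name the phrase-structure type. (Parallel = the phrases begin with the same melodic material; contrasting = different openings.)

contrasting double period

Four phrases in two halves: the first half (measures 39–46) ends with an imperfect authentic cadence, the second (mm. 47–54) with a perfect authentic cadence — a large antecedent–consequent pair, i.e. a double period.
Phrase 3 begins with different material from phrase 1, making it contrasting.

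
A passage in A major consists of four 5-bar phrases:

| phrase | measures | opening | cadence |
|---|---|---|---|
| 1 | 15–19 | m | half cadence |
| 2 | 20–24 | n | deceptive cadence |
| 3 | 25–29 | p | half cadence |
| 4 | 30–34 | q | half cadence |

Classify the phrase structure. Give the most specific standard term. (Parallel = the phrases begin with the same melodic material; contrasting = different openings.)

Phrase 4 ends with a half cadence, no stronger than phrase 2's deceptive cadence, so the four phrases do not form a double period; nor do phrases 3–4 duplicate 1–2, so it is not a repeated period. With no phrase reaching a conclusive cadence, the passage is a phrase group.

phrase group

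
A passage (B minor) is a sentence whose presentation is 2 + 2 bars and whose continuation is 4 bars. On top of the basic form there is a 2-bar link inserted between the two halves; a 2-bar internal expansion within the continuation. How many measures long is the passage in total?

12 measures

Basic sentence: 2 + 2 + 4 = 8 bars.
8 (basic form) + 2 (link) + 2 (internal expansion) = 12.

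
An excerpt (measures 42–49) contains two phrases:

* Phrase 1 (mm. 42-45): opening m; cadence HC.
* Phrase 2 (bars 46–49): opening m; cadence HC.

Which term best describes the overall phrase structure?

repeated phrase

Both phrases have the same opening (m) and the same cadence (half cadence): the second is a restatement, not a consequent, so this is a repeated phrase rather than a period.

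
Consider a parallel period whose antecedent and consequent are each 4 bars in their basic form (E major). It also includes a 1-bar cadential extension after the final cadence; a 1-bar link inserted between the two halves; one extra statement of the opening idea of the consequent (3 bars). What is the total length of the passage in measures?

13 measures

Basic parallel period: 4 + 4 = 8 bars.
8 (basic form) + 1 (cadential extension) + 1 (link) + 3 (extra statement) = 13.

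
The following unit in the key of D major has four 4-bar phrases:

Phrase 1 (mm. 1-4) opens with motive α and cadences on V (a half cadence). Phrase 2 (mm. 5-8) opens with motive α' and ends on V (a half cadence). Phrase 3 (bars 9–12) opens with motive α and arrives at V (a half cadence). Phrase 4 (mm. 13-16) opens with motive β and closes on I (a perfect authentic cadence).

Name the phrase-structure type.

parallel double period

Four phrases in two halves: the first half (measures 1–8) ends with a half cadence, the second (measures 9–16) with a perfect authentic cadence — a large antecedent–consequent pair, i.e. a double period.
Phrase 3 begins with the same material as phrase 1, making it parallel.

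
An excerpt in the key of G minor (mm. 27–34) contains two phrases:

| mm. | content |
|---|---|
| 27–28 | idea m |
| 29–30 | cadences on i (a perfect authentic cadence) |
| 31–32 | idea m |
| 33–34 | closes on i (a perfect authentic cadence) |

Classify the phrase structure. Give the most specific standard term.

Both phrases have the same opening (m) and the same cadence (perfect authentic cadence): the second is a restatement, not a consequent, so this is a repeated phrase rather than a period.

repeated phrase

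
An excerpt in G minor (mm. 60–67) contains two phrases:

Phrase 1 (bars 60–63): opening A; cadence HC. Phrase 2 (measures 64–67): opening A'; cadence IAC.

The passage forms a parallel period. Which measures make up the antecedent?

The antecedent is the phrase ending with the weaker cadence (half cadence, phrase 1) and the consequent the one ending more conclusively (imperfect authentic cadence, phrase 2); the antecedent is measures 60–63.

measures 60–63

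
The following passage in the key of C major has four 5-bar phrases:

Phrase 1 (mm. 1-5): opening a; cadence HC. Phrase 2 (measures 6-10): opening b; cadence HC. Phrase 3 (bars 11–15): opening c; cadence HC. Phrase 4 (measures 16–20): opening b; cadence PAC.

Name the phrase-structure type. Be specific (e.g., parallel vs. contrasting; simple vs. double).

contrasting double period

Four phrases in two halves: the first half (measures 1–10) ends with a half cadence, the second (mm. 11–20) with a perfect authentic cadence — a large antecedent–consequent pair, i.e. a double period.
Phrase 3 begins with different material from phrase 1, making it contrasting.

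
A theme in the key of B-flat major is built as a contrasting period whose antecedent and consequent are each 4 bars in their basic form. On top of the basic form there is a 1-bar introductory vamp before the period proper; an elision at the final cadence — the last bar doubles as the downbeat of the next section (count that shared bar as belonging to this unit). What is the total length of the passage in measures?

Basic contrasting period: 4 + 4 = 8 bars.
8 (basic form) + 1 (introduction) = 9.
The elision shares a bar with the next section but does not change this unit's count.

9 measures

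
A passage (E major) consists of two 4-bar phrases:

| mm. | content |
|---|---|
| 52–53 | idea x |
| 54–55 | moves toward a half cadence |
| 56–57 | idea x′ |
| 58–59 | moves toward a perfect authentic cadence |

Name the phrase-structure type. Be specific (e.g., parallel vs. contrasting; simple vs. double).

parallel period

Phrase 1 ends with a half cadence (weaker) and phrase 2 with a perfect authentic cadence (stronger): antecedent + consequent = a period.
The two phrases open with the same material (x / x′), so the period is parallel.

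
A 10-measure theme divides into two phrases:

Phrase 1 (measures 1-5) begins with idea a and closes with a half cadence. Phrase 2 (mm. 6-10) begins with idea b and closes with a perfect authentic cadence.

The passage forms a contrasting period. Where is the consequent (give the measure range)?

The antecedent is the phrase ending with the weaker cadence (half cadence, phrase 1) and the consequent the one ending more conclusively (perfect authentic cadence, phrase 2); the consequent is bars 6–10.

measures 6–10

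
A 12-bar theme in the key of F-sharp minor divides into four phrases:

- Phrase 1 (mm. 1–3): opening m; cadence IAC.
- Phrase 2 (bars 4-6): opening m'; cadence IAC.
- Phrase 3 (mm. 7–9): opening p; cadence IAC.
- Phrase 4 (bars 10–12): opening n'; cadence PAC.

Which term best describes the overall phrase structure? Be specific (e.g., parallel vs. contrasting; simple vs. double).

Four phrases in two halves: the first half (measures 1–6) ends with an imperfect authentic cadence, the second (mm. 7-12) with a perfect authentic cadence — a large antecedent–consequent pair, i.e. a double period.
Phrase 3 begins with different material from phrase 1, making it contrasting.

contrasting double period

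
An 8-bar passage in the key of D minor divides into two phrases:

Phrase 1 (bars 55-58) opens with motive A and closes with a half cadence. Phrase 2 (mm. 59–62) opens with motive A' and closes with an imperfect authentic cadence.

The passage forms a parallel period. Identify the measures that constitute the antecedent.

measures 55–58

The antecedent is the phrase ending with the weaker cadence (half cadence, phrase 1) and the consequent the one ending more conclusively (imperfect authentic cadence, phrase 2); the antecedent is mm. 55-58.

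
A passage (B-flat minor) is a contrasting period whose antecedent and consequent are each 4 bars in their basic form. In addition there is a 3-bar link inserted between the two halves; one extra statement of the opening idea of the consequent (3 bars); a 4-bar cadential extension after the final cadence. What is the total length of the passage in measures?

18 measures

Basic contrasting period: 4 + 4 = 8 bars.
8 (basic form) + 3 (link) + 3 (extra statement) + 4 (cadential extension) = 18.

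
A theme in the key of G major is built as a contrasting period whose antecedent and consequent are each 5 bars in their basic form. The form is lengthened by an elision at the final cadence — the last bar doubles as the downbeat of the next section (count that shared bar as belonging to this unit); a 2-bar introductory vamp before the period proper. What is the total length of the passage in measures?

12 measures

Basic contrasting period: 5 + 5 = 10 bars.
10 (basic form) + 2 (introduction) = 12.
The elision shares a bar with the next section but does not change this unit's count.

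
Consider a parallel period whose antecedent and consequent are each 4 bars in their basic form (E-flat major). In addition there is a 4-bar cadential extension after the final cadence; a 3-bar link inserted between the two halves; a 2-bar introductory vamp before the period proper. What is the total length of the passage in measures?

Basic parallel period: 4 + 4 = 8 bars.
8 (basic form) + 4 (cadential extension) + 3 (link) + 2 (introduction) = 17.

17 measures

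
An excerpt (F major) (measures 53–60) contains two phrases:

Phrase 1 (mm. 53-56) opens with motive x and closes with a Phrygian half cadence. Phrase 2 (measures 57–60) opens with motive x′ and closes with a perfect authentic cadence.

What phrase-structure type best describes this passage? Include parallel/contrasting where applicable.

parallel period

Phrase 1 ends with a Phrygian half cadence (weaker) and phrase 2 with a perfect authentic cadence (stronger): antecedent + consequent = a period.
The two phrases open with the same material (x / x′), so the period is parallel.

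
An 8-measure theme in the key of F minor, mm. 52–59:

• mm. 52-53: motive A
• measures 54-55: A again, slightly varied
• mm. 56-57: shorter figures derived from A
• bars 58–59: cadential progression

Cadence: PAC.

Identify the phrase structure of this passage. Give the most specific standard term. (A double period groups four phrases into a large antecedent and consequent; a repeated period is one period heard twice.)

Basic idea (bars 52–53) + its repetition (mm. 54–55) form the presentation; fragmentation and cadence (mm. 56–59) form the continuation — the 8-bar whole is a sentence.

sentence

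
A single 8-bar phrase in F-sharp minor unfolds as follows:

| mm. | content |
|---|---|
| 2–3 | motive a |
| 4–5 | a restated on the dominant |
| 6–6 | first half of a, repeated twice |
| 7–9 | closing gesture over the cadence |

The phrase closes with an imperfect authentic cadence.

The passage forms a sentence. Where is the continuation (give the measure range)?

After the presentation (bars 2–5), the continuation covers the fragmentation through the cadence: mm. 6–9.

measures 6–9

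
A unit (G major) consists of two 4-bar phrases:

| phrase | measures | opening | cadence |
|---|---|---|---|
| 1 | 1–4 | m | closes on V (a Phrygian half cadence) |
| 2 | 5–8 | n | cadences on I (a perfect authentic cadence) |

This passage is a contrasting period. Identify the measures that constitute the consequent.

measures 5–8

The antecedent is the phrase ending with the weaker cadence (Phrygian half cadence, phrase 1) and the consequent the one ending more conclusively (perfect authentic cadence, phrase 2); the consequent is mm. 5–8.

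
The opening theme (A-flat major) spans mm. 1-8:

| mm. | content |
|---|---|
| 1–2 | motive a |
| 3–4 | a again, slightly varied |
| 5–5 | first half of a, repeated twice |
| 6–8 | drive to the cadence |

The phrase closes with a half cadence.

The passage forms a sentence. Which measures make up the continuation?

measures 5–8

After the presentation (mm. 1–4), the continuation covers the fragmentation through the cadence: mm. 5–8.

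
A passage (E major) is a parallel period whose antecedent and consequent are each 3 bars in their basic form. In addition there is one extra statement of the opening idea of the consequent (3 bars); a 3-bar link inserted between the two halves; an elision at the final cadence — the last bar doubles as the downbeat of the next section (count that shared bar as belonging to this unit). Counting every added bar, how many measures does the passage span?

Basic parallel period: 3 + 3 = 6 bars.
6 (basic form) + 3 (extra statement) + 3 (link) = 12.
The elision shares a bar with the next section but does not change this unit's count.

12 measures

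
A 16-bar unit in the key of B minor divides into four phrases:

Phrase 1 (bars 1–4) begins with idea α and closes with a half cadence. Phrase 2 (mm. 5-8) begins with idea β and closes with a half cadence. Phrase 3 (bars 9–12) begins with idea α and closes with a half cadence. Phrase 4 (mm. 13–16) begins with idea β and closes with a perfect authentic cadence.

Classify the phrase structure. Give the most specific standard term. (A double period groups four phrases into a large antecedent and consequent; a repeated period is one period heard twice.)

parallel double period

Four phrases in two halves: the first half (mm. 1–8) ends with a half cadence, the second (mm. 9–16) with a perfect authentic cadence — a large antecedent–consequent pair, i.e. a double period.
Phrase 3 begins with the same material as phrase 1, making it parallel.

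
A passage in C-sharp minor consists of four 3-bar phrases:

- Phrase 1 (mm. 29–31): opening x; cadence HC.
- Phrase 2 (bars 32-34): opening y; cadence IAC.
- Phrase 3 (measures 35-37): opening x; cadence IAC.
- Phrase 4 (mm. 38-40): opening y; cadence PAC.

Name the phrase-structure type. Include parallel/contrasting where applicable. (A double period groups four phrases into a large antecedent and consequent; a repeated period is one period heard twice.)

parallel double period

Four phrases in two halves: the first half (mm. 29–34) ends with an imperfect authentic cadence, the second (mm. 35–40) with a perfect authentic cadence — a large antecedent–consequent pair, i.e. a double period.
Phrase 3 begins with the same material as phrase 1, making it parallel.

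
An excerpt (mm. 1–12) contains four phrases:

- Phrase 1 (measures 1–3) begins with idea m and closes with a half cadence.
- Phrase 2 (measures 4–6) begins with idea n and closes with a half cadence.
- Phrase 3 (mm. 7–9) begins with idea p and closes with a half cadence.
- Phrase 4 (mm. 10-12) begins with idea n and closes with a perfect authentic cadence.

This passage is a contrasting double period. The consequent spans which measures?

In a double period the four phrases pair into a large antecedent (phrases 1–2, ending half cadence) and a large consequent (phrases 3–4, ending perfect authentic cadence). The consequent spans measures 7–12.

measures 7–12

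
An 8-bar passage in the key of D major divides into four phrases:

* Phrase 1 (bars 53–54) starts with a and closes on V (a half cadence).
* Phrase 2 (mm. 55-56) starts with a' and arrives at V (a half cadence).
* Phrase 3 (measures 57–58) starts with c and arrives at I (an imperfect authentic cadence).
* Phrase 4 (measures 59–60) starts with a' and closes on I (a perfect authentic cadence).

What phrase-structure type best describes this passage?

contrasting double period

Four phrases in two halves: the first half (bars 53-56) ends with a half cadence, the second (measures 57–60) with a perfect authentic cadence — a large antecedent–consequent pair, i.e. a double period.
Phrase 3 begins with different material from phrase 1, making it contrasting.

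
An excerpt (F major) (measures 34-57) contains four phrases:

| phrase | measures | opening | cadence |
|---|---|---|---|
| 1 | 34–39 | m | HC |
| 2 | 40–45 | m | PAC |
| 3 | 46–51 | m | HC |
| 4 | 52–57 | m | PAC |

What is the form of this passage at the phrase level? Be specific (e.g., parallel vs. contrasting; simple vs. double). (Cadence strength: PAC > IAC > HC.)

repeated period

The cadence pattern HC–PAC–HC–PAC is weak–strong twice, and phrases 3–4 restate phrases 1–2: a period heard twice, not a double period (which would end weakly at phrase 2).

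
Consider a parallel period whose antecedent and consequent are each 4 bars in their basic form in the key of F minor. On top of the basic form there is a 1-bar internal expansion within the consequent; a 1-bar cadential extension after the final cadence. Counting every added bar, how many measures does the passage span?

Basic parallel period: 4 + 4 = 8 bars.
8 (basic form) + 1 (internal expansion) + 1 (cadential extension) = 10.

10 measures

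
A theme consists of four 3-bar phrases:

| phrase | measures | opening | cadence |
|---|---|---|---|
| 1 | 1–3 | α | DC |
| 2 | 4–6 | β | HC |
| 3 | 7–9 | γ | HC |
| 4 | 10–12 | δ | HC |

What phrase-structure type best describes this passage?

phrase group

Phrase 4 ends with a half cadence, no stronger than phrase 2's half cadence, so the four phrases do not form a double period; nor do phrases 3–4 duplicate 1–2, so it is not a repeated period. With no phrase reaching a conclusive cadence, the passage is a phrase group.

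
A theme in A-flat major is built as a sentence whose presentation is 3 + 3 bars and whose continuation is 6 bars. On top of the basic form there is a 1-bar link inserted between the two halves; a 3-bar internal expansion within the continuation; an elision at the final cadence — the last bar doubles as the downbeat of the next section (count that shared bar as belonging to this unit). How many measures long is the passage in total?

16 measures

Basic sentence: 3 + 3 + 6 = 12 bars.
12 (basic form) + 1 (link) + 3 (internal expansion) = 16.
The elision shares a bar with the next section but does not change this unit's count.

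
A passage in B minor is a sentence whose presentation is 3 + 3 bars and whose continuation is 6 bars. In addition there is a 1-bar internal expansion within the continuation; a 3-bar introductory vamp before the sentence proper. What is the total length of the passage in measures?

Basic sentence: 3 + 3 + 6 = 12 bars.
12 (basic form) + 1 (internal expansion) + 3 (introduction) = 16.

16 measures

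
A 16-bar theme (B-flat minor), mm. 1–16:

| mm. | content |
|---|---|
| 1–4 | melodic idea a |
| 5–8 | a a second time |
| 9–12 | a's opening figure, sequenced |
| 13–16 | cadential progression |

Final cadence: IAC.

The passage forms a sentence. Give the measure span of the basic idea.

The presentation of a sentence is the basic idea (mm. 1–4) plus its repetition (bars 5–8); the basic idea is therefore bars 1–4.

measures 1–4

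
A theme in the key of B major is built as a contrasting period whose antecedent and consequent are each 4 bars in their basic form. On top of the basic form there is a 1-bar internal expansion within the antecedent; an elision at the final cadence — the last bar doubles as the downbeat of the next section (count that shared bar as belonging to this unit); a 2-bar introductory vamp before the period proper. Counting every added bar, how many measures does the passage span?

11 measures

Basic contrasting period: 4 + 4 = 8 bars.
8 (basic form) + 1 (internal expansion) + 2 (introduction) = 11.
The elision shares a bar with the next section but does not change this unit's count.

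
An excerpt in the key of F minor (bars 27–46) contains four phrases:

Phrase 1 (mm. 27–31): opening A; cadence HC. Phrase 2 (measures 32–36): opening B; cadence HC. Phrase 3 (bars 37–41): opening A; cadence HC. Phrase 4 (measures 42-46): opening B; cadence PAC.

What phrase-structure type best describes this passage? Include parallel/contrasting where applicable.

Four phrases in two halves: the first half (bars 27-36) ends with a half cadence, the second (measures 37–46) with a perfect authentic cadence — a large antecedent–consequent pair, i.e. a double period.
Phrase 3 begins with the same material as phrase 1, making it parallel.

parallel double period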